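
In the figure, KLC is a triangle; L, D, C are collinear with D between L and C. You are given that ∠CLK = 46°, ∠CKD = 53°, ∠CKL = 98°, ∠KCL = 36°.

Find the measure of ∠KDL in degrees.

1. ∠DCK = 36°  [D on ray CL]
2. ∠CDK = 91°  [△KDC]
3. ∠KDL = 89°  [linear pair at D on LC]

∠KDL = 89°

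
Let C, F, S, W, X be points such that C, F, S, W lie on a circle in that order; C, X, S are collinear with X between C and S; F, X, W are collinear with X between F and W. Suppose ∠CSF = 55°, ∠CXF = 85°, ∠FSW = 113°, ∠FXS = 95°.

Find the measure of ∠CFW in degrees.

1. ∠CWF = 55°  [same arc CF]
2. ∠FCW = 67°  [cyclic CFSW, opposite ∠C+∠S]
3. ∠CFW = 58°  [△CFW]

∠CFW = 58°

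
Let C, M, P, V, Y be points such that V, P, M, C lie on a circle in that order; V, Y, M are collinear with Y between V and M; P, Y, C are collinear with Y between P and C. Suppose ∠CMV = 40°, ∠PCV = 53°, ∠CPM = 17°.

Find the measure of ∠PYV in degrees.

1. ∠PMV = 53°  [same arc VP]
2. ∠MYP = 110°  [△PYM]
3. ∠PYV = 70°  [linear pair at Y on VM]

∠PYV = 70°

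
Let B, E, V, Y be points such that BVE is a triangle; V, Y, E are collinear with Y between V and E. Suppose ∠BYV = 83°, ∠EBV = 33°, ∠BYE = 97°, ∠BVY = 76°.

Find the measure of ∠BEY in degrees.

1. ∠BVE = 76°  [Y on ray VE]
2. ∠BEV = 71°  [△BVE]
3. ∠BEY = 71°  [Y on ray EV]

∠BEY = 71°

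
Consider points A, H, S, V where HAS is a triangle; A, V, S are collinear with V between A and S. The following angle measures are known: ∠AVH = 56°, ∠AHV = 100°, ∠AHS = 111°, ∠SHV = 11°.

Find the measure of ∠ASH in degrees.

∠ASH = 45°

1. ∠HVS = 124°  [linear pair at V on AS]
2. ∠HSV = 45°  [△HVS]
3. ∠ASH = 45°  [V on ray SA]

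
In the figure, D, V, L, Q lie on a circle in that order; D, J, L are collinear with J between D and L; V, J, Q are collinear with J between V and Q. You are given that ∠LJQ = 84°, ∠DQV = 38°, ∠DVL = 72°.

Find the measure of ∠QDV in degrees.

∠QDV = 116°

1. ∠DJV = 84°  [vertical angles at J]
2. ∠DLV = 38°  [same arc DV]
3. ∠LDV = 70°  [△DVL]
4. ∠DVQ = 26°  [△DJV]
5. ∠QDV = 116°  [△DVQ]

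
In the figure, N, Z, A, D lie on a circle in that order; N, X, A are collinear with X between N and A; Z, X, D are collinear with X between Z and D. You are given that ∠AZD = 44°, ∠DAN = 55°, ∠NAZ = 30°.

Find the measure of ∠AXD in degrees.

1. ∠AND = 44°  [same arc AD]
2. ∠NDZ = 30°  [same arc NZ]
3. ∠DXN = 106°  [△NXD]
4. ∠AXD = 74°  [linear pair at X on NA]

∠AXD = 74°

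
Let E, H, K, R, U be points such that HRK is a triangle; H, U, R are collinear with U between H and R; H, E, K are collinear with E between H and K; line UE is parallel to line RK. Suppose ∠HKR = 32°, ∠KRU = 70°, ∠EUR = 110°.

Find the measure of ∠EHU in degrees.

1. ∠HEU = 32°  [UE∥RK, corresponding at E]
2. ∠EUH = 70°  [linear pair at U on HR]
3. ∠EHU = 78°  [△HUE]

∠EHU = 78°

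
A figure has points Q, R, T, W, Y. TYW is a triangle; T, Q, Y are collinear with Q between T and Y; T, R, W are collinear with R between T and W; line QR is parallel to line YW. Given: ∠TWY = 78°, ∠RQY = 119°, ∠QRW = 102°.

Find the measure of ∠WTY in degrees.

1. ∠QRT = 78°  [QR∥YW, corresponding at R]
2. ∠RQT = 61°  [linear pair at Q on TY]
3. ∠QTR = 41°  [△TQR]
4. ∠WTY = 41°  [Q on TY, R on TW]

∠WTY = 41°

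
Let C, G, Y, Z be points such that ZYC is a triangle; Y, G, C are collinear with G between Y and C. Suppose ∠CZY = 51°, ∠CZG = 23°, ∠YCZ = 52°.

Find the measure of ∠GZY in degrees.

∠GZY = 28°

1. ∠CYZ = 77°  [△ZYC]
2. ∠GCZ = 52°  [G on ray CY]
3. ∠GYZ = 77°  [G on ray YC]
4. ∠CGZ = 105°  [△ZGC]
5. ∠YGZ = 75°  [linear pair at G on YC]
6. ∠GZY = 28°  [△ZYG]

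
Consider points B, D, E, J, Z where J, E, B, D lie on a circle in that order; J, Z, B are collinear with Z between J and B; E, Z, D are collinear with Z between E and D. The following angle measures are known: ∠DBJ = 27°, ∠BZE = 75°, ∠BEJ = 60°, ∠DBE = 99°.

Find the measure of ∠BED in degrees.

1. ∠DEJ = 27°  [same arc JD]
2. ∠DZJ = 75°  [vertical angles at Z]
3. ∠DJE = 81°  [cyclic JEBD, opposite ∠J+∠B]
4. ∠EDJ = 72°  [△JED]
5. ∠BJD = 33°  [△JZD]
6. ∠BED = 33°  [same arc BD]

∠BED = 33°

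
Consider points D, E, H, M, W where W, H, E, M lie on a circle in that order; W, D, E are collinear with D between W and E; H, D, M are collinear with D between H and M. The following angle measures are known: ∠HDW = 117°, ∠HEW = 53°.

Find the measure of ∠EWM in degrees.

1. ∠EDM = 117°  [vertical angles at D]
2. ∠HMW = 53°  [same arc WH]
3. ∠MDW = 63°  [linear pair at D on WE]
4. ∠EWM = 64°  [△WDM]

∠EWM = 64°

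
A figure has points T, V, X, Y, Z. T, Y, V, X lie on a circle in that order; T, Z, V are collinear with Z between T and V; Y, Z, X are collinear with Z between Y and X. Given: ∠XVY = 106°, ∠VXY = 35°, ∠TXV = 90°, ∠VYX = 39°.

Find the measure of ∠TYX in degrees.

1. ∠VTX = 39°  [same arc VX]
2. ∠TVX = 51°  [△TVX]
3. ∠TYX = 51°  [same arc TX]

∠TYX = 51°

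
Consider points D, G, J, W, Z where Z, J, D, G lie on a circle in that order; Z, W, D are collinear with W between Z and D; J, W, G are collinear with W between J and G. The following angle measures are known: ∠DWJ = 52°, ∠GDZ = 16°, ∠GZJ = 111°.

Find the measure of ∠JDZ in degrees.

∠JDZ = 53°

1. ∠GJZ = 16°  [same arc ZG]
2. ∠JGZ = 53°  [△ZJG]
3. ∠JDZ = 53°  [same arc ZJ]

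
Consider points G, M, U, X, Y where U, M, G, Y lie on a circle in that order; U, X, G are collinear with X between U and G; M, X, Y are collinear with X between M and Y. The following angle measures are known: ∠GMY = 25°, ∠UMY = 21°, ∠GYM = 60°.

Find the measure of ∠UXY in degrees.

1. ∠UGY = 21°  [same arc UY]
2. ∠GXY = 99°  [△GXY]
3. ∠UXY = 81°  [linear pair at X on UG]

∠UXY = 81°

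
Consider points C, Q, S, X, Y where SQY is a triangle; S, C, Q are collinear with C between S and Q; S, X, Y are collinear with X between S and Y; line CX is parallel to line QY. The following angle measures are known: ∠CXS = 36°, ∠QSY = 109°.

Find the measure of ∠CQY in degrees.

1. ∠QYS = 36°  [CX∥QY, corresponding at X]
2. ∠SQY = 35°  [△SQY]
3. ∠CQY = 35°  [C on ray QS]

∠CQY = 35°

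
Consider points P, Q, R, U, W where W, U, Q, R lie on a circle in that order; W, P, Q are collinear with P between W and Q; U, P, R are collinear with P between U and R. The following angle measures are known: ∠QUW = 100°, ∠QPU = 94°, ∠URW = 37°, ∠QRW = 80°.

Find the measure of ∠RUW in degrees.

1. ∠RPW = 94°  [vertical angles at P]
2. ∠QWR = 49°  [△WPR]
3. ∠RQW = 51°  [△WQR]
4. ∠RUW = 51°  [same arc WR]

∠RUW = 51°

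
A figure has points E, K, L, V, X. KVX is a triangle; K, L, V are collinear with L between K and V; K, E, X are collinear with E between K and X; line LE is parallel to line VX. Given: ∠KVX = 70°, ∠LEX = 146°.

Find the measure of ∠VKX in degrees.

∠VKX = 76°

1. ∠ELK = 70°  [LE∥VX, corresponding at L]
2. ∠KEL = 34°  [linear pair at E on KX]
3. ∠EKL = 76°  [△KLE]
4. ∠VKX = 76°  [L on KV, E on KX]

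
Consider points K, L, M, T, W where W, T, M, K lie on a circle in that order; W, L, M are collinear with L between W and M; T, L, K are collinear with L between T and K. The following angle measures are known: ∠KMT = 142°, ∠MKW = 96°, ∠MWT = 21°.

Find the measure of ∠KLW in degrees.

∠KLW = 88°

1. ∠MTW = 84°  [cyclic WTMK, opposite ∠T+∠K]
2. ∠MKT = 21°  [same arc TM]
3. ∠TMW = 75°  [△WTM]
4. ∠KTM = 17°  [△TMK]
5. ∠TKW = 75°  [same arc WT]
6. ∠KWM = 17°  [same arc MK]
7. ∠KLW = 88°  [△WLK]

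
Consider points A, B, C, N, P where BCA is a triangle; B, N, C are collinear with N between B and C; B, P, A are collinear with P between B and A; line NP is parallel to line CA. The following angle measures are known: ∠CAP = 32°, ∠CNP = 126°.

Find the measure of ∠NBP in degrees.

∠NBP = 94°

1. ∠BAC = 32°  [P on ray AB]
2. ∠BNP = 54°  [linear pair at N on BC]
3. ∠BPN = 32°  [NP∥CA, corresponding at P]
4. ∠NBP = 94°  [△BNP]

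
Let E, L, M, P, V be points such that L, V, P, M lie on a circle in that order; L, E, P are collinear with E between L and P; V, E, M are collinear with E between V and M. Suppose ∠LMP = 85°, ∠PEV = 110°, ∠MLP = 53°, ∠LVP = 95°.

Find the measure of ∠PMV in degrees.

∠PMV = 68°

1. ∠LPM = 42°  [△LPM]
2. ∠LEM = 110°  [vertical angles at E]
3. ∠MEP = 70°  [linear pair at E on LP]
4. ∠PMV = 68°  [△PEM]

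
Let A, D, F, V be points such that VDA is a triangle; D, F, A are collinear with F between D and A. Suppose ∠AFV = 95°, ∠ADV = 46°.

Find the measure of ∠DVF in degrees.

∠DVF = 49°

1. ∠DFV = 85°  [linear pair at F on DA]
2. ∠FDV = 46°  [F on ray DA]
3. ∠DVF = 49°  [△VDF]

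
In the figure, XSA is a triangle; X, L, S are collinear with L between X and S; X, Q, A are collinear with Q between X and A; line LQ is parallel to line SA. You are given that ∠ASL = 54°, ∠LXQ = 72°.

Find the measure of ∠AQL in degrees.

1. ∠ASX = 54°  [L on ray SX]
2. ∠AXS = 72°  [L on XS, Q on XA]
3. ∠SAX = 54°  [△XSA]
4. ∠LQX = 54°  [LQ∥SA, corresponding at Q]
5. ∠AQL = 126°  [linear pair at Q on XA]

∠AQL = 126°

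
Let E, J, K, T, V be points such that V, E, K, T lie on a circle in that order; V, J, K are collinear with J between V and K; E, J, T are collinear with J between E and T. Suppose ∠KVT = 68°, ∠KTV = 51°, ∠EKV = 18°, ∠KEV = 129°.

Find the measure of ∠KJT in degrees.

∠KJT = 86°

1. ∠ETV = 18°  [same arc VE]
2. ∠TJV = 94°  [△VJT]
3. ∠KJT = 86°  [linear pair at J on VK]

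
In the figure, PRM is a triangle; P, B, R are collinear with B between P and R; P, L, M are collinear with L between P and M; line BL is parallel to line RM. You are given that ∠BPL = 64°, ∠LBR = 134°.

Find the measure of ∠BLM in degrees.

∠BLM = 110°

1. ∠LBP = 46°  [linear pair at B on PR]
2. ∠BLP = 70°  [△PBL]
3. ∠BLM = 110°  [linear pair at L on PM]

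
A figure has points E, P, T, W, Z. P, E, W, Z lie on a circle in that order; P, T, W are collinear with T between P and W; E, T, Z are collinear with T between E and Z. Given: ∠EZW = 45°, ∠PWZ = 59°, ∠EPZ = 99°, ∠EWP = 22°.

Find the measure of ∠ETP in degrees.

1. ∠EPW = 45°  [same arc EW]
2. ∠PEZ = 59°  [same arc PZ]
3. ∠ETP = 76°  [△PTE]

∠ETP = 76°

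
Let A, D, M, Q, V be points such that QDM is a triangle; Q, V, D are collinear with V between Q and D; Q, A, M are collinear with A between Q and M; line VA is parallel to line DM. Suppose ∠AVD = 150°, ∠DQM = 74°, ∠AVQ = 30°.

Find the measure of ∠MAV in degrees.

1. ∠AQV = 74°  [V on QD, A on QM]
2. ∠QAV = 76°  [△QVA]
3. ∠MAV = 104°  [linear pair at A on QM]

∠MAV = 104°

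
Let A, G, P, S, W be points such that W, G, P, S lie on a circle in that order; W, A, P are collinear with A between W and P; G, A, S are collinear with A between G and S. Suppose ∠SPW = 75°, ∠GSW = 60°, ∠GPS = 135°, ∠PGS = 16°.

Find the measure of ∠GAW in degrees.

∠GAW = 76°

1. ∠GPW = 60°  [same arc WG]
2. ∠GAP = 104°  [△GAP]
3. ∠GAW = 76°  [linear pair at A on WP]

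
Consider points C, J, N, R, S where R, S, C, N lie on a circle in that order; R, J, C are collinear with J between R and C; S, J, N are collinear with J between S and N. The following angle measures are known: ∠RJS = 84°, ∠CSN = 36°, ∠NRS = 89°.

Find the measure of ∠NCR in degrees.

1. ∠CJN = 84°  [vertical angles at J]
2. ∠NCS = 91°  [cyclic RSCN, opposite ∠R+∠C]
3. ∠CNS = 53°  [△SCN]
4. ∠NCR = 43°  [△CJN]

∠NCR = 43°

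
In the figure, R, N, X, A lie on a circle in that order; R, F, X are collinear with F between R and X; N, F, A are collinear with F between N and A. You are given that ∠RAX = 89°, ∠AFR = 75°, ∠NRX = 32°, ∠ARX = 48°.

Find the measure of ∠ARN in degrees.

1. ∠AXR = 43°  [△RXA]
2. ∠NAR = 57°  [△RFA]
3. ∠ANR = 43°  [same arc RA]
4. ∠ARN = 80°  [△RNA]

∠ARN = 80°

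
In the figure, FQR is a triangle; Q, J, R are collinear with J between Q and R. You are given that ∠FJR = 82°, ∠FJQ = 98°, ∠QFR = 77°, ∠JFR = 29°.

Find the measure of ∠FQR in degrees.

∠FQR = 34°

1. ∠FRJ = 69°  [△FJR]
2. ∠FRQ = 69°  [J on ray RQ]
3. ∠FQR = 34°  [△FQR]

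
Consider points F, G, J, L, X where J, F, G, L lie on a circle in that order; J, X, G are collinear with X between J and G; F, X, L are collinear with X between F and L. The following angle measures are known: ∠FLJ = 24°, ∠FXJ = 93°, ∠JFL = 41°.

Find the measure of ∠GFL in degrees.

∠GFL = 69°

1. ∠FGJ = 24°  [same arc JF]
2. ∠FXG = 87°  [linear pair at X on JG]
3. ∠GFL = 69°  [△FXG]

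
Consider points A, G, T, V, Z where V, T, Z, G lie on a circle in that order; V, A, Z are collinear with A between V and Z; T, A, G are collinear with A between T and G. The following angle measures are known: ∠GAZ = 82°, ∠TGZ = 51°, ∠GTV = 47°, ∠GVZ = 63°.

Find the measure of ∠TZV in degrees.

∠TZV = 19°

1. ∠TAV = 82°  [vertical angles at A]
2. ∠GTZ = 63°  [same arc ZG]
3. ∠TAZ = 98°  [linear pair at A on VZ]
4. ∠TZV = 19°  [△TAZ]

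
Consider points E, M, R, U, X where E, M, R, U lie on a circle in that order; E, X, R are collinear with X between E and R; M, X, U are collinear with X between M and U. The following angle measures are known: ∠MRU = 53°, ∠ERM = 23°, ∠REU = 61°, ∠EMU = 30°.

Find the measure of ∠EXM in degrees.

∠EXM = 84°

1. ∠RMU = 61°  [same arc RU]
2. ∠MXR = 96°  [△MXR]
3. ∠EXM = 84°  [linear pair at X on ER]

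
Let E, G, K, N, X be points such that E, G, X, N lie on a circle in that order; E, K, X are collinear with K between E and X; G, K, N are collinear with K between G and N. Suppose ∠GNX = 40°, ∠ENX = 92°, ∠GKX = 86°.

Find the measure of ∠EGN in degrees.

1. ∠GEX = 40°  [same arc GX]
2. ∠EKG = 94°  [linear pair at K on EX]
3. ∠EGN = 46°  [△EKG]

∠EGN = 46°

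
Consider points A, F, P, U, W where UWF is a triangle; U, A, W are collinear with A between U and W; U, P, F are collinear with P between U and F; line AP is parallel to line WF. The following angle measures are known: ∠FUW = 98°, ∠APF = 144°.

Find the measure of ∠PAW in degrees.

∠PAW = 134°

1. ∠AUP = 98°  [A on UW, P on UF]
2. ∠APU = 36°  [linear pair at P on UF]
3. ∠PAU = 46°  [△UAP]
4. ∠PAW = 134°  [linear pair at A on UW]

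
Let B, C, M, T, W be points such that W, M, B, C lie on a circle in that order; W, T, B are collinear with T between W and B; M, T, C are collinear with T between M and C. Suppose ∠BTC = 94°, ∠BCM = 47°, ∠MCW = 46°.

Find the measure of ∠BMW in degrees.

∠BMW = 87°

1. ∠BWM = 47°  [same arc MB]
2. ∠MBW = 46°  [same arc WM]
3. ∠BMW = 87°  [△WMB]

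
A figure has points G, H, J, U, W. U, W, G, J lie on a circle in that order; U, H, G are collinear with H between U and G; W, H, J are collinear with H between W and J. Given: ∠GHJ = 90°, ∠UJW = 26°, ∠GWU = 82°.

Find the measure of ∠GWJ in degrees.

1. ∠UHW = 90°  [vertical angles at H]
2. ∠UGW = 26°  [same arc UW]
3. ∠GHW = 90°  [linear pair at H on UG]
4. ∠GWJ = 64°  [△WHG]

∠GWJ = 64°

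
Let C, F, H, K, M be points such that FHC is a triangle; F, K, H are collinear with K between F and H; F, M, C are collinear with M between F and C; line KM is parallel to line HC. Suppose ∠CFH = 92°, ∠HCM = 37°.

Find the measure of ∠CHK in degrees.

∠CHK = 51°

1. ∠FCH = 37°  [M on ray CF]
2. ∠CHF = 51°  [△FHC]
3. ∠CHK = 51°  [K on ray HF]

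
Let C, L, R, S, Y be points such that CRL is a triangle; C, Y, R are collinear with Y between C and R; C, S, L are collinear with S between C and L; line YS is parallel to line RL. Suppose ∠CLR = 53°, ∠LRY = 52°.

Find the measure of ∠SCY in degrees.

∠SCY = 75°

1. ∠CRL = 52°  [Y on ray RC]
2. ∠LCR = 75°  [△CRL]
3. ∠SCY = 75°  [Y on CR, S on CL]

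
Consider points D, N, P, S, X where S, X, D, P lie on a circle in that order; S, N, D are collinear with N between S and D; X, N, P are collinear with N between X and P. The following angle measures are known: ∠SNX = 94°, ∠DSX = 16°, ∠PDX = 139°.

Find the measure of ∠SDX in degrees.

∠SDX = 69°

1. ∠DNX = 86°  [linear pair at N on SD]
2. ∠DPX = 16°  [same arc XD]
3. ∠DXP = 25°  [△XDP]
4. ∠SDX = 69°  [△XND]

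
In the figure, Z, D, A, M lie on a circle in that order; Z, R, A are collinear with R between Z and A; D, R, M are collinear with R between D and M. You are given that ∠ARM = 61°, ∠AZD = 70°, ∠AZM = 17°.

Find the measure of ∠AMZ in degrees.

1. ∠AMD = 70°  [same arc DA]
2. ∠MAZ = 49°  [△ARM]
3. ∠AMZ = 114°  [△ZAM]

∠AMZ = 114°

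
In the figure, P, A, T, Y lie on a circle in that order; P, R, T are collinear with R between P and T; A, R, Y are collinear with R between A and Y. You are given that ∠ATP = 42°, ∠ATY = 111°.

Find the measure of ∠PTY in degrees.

1. ∠AYP = 42°  [same arc PA]
2. ∠APY = 69°  [cyclic PATY, opposite ∠P+∠T]
3. ∠PAY = 69°  [△PAY]
4. ∠PTY = 69°  [same arc PY]

∠PTY = 69°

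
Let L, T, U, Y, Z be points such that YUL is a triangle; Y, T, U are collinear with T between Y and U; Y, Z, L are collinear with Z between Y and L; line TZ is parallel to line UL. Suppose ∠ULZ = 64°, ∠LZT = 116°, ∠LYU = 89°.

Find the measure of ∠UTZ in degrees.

1. ∠TZY = 64°  [linear pair at Z on YL]
2. ∠TYZ = 89°  [T on YU, Z on YL]
3. ∠YTZ = 27°  [△YTZ]
4. ∠UTZ = 153°  [linear pair at T on YU]

∠UTZ = 153°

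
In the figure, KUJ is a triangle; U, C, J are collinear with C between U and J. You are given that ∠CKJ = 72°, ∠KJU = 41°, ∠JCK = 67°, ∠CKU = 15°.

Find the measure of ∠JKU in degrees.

∠JKU = 87°

1. ∠KCU = 113°  [linear pair at C on UJ]
2. ∠CUK = 52°  [△KUC]
3. ∠JUK = 52°  [C on ray UJ]
4. ∠JKU = 87°  [△KUJ]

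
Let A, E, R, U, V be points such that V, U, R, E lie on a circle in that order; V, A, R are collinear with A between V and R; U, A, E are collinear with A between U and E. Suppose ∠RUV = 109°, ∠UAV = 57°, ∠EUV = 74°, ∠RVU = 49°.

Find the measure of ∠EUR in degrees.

1. ∠URV = 22°  [△VUR]
2. ∠RAU = 123°  [linear pair at A on VR]
3. ∠EUR = 35°  [△UAR]

∠EUR = 35°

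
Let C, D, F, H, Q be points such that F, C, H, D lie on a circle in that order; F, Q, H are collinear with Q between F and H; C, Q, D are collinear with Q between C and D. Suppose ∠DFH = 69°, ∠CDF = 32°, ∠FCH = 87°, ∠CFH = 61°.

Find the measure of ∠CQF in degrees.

1. ∠DCH = 69°  [same arc HD]
2. ∠CHF = 32°  [same arc FC]
3. ∠CQH = 79°  [△CQH]
4. ∠CQF = 101°  [linear pair at Q on FH]

∠CQF = 101°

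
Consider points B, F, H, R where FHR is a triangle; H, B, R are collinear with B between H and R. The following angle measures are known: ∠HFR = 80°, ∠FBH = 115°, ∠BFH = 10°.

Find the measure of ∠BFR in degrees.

∠BFR = 70°

1. ∠BHF = 55°  [△FHB]
2. ∠FBR = 65°  [linear pair at B on HR]
3. ∠FHR = 55°  [B on ray HR]
4. ∠FRH = 45°  [△FHR]
5. ∠BRF = 45°  [B on ray RH]
6. ∠BFR = 70°  [△FBR]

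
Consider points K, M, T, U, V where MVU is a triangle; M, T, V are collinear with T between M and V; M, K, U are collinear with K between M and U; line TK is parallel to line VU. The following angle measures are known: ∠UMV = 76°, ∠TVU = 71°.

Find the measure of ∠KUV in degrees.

∠KUV = 33°

1. ∠MVU = 71°  [T on ray VM]
2. ∠MUV = 33°  [△MVU]
3. ∠KUV = 33°  [K on ray UM]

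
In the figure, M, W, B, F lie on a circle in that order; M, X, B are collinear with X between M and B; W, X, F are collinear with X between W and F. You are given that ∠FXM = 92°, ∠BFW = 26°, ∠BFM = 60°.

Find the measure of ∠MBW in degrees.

1. ∠BMW = 26°  [same arc WB]
2. ∠BWM = 120°  [cyclic MWBF, opposite ∠W+∠F]
3. ∠MBW = 34°  [△MWB]

∠MBW = 34°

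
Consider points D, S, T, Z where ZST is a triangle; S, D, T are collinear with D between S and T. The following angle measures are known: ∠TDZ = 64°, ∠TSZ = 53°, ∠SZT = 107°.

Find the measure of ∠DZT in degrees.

∠DZT = 96°

1. ∠STZ = 20°  [△ZST]
2. ∠DTZ = 20°  [D on ray TS]
3. ∠DZT = 96°  [△ZDT]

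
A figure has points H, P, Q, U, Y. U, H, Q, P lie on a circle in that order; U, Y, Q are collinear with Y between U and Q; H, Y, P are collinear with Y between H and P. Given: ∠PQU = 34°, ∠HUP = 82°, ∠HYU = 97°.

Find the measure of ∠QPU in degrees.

∠QPU = 113°

1. ∠PHU = 34°  [same arc UP]
2. ∠HPU = 64°  [△UHP]
3. ∠HUQ = 49°  [△UYH]
4. ∠HQU = 64°  [same arc UH]
5. ∠QHU = 67°  [△UHQ]
6. ∠QPU = 113°  [cyclic UHQP, opposite ∠H+∠P]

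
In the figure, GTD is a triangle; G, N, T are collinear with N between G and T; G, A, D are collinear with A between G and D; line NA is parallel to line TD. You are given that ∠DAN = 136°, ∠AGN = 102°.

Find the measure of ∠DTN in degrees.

1. ∠GAN = 44°  [linear pair at A on GD]
2. ∠ANG = 34°  [△GNA]
3. ∠ANT = 146°  [linear pair at N on GT]
4. ∠DTN = 34°  [NA∥TD, co-interior at T–N]

∠DTN = 34°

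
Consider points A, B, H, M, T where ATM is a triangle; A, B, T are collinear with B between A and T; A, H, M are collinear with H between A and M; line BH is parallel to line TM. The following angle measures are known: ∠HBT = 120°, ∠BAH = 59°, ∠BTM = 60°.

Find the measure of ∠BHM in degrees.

∠BHM = 119°

1. ∠ABH = 60°  [linear pair at B on AT]
2. ∠AHB = 61°  [△ABH]
3. ∠BHM = 119°  [linear pair at H on AM]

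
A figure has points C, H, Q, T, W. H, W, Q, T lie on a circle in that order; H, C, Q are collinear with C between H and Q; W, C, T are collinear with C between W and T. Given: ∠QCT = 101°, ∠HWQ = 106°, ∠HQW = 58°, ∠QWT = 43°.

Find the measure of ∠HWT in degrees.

1. ∠HCW = 101°  [vertical angles at C]
2. ∠QHW = 16°  [△HWQ]
3. ∠HWT = 63°  [△HCW]

∠HWT = 63°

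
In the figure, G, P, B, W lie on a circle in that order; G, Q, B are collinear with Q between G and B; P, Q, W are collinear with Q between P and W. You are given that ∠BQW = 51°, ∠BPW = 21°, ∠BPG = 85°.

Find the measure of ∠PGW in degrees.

∠PGW = 86°

1. ∠GQW = 129°  [linear pair at Q on GB]
2. ∠BGW = 21°  [same arc BW]
3. ∠BWG = 95°  [cyclic GPBW, opposite ∠P+∠W]
4. ∠GWP = 30°  [△GQW]
5. ∠GBW = 64°  [△GBW]
6. ∠GPW = 64°  [same arc GW]
7. ∠PGW = 86°  [△GPW]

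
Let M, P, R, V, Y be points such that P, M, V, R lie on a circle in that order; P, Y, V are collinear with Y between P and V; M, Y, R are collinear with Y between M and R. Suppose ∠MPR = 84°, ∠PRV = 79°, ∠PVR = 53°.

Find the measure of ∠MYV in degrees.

1. ∠RPV = 48°  [△PVR]
2. ∠PMR = 53°  [same arc PR]
3. ∠RMV = 48°  [same arc VR]
4. ∠MRP = 43°  [△PMR]
5. ∠MVP = 43°  [same arc PM]
6. ∠MYV = 89°  [△MYV]

∠MYV = 89°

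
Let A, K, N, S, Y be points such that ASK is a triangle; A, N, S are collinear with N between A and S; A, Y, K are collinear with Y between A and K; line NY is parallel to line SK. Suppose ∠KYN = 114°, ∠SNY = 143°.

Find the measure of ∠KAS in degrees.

∠KAS = 77°

1. ∠AYN = 66°  [linear pair at Y on AK]
2. ∠ANY = 37°  [linear pair at N on AS]
3. ∠NAY = 77°  [△ANY]
4. ∠KAS = 77°  [N on AS, Y on AK]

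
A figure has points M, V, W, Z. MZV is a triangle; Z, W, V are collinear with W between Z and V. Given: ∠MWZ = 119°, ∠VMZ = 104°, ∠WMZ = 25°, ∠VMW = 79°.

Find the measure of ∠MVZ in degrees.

1. ∠MWV = 61°  [linear pair at W on ZV]
2. ∠MVW = 40°  [△MWV]
3. ∠MVZ = 40°  [W on ray VZ]

∠MVZ = 40°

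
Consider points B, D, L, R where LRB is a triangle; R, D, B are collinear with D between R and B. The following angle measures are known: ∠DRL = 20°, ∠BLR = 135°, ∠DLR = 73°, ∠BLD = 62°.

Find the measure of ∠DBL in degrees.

1. ∠BRL = 20°  [D on ray RB]
2. ∠LBR = 25°  [△LRB]
3. ∠DBL = 25°  [D on ray BR]

∠DBL = 25°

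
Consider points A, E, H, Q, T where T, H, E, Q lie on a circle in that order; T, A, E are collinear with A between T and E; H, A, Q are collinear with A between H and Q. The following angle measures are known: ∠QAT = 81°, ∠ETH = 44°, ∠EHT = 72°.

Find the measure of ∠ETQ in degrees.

1. ∠EAQ = 99°  [linear pair at A on TE]
2. ∠EQH = 44°  [same arc HE]
3. ∠EQT = 108°  [cyclic THEQ, opposite ∠H+∠Q]
4. ∠QET = 37°  [△EAQ]
5. ∠ETQ = 35°  [△TEQ]

∠ETQ = 35°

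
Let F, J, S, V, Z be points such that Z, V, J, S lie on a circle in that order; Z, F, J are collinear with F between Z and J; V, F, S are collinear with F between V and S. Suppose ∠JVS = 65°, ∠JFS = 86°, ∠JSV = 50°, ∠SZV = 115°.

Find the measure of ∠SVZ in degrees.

1. ∠VFZ = 86°  [vertical angles at F]
2. ∠JZV = 50°  [same arc VJ]
3. ∠SVZ = 44°  [△ZFV]

∠SVZ = 44°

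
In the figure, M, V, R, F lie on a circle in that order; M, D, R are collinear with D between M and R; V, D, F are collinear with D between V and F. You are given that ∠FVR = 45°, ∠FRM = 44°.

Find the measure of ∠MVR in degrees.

1. ∠FMR = 45°  [same arc RF]
2. ∠MFR = 91°  [△MRF]
3. ∠MVR = 89°  [cyclic MVRF, opposite ∠V+∠F]

∠MVR = 89°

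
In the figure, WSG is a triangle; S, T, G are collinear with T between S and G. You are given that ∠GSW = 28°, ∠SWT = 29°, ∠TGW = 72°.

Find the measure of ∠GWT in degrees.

∠GWT = 51°

1. ∠TSW = 28°  [T on ray SG]
2. ∠STW = 123°  [△WST]
3. ∠GTW = 57°  [linear pair at T on SG]
4. ∠GWT = 51°  [△WTG]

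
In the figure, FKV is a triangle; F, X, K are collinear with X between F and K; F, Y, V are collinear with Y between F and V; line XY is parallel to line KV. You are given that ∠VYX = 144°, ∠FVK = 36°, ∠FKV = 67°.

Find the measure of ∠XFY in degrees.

∠XFY = 77°

1. ∠FYX = 36°  [linear pair at Y on FV]
2. ∠FXY = 67°  [XY∥KV, corresponding at X]
3. ∠XFY = 77°  [△FXY]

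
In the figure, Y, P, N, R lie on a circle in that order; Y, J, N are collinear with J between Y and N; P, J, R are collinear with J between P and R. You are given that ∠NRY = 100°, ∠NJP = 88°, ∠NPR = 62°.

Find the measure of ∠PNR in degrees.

1. ∠NPY = 80°  [cyclic YPNR, opposite ∠P+∠R]
2. ∠PNY = 30°  [△PJN]
3. ∠NYP = 70°  [△YPN]
4. ∠NRP = 70°  [same arc PN]
5. ∠PNR = 48°  [△PNR]

∠PNR = 48°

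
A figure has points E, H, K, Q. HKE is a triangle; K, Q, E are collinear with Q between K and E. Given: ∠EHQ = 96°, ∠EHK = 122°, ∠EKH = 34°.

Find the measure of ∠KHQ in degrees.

∠KHQ = 26°

1. ∠HEK = 24°  [△HKE]
2. ∠HKQ = 34°  [Q on ray KE]
3. ∠HEQ = 24°  [Q on ray EK]
4. ∠EQH = 60°  [△HQE]
5. ∠HQK = 120°  [linear pair at Q on KE]
6. ∠KHQ = 26°  [△HKQ]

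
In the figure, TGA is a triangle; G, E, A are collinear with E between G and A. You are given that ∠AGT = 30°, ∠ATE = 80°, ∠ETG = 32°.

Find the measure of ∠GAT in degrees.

1. ∠EGT = 30°  [E on ray GA]
2. ∠GET = 118°  [△TGE]
3. ∠AET = 62°  [linear pair at E on GA]
4. ∠EAT = 38°  [△TEA]
5. ∠GAT = 38°  [E on ray AG]

∠GAT = 38°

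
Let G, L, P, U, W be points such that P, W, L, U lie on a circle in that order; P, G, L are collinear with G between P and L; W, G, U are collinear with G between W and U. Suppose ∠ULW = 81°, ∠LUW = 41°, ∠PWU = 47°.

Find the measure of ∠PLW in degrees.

1. ∠UPW = 99°  [cyclic PWLU, opposite ∠P+∠L]
2. ∠PUW = 34°  [△PWU]
3. ∠PLW = 34°  [same arc PW]

∠PLW = 34°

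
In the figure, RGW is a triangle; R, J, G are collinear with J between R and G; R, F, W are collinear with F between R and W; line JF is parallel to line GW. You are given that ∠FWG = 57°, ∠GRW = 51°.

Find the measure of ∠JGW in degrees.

1. ∠GWR = 57°  [F on ray WR]
2. ∠RGW = 72°  [△RGW]
3. ∠JGW = 72°  [J on ray GR]

∠JGW = 72°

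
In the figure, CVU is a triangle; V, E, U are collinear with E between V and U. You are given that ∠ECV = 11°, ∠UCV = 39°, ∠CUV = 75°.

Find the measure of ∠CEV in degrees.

1. ∠CVU = 66°  [△CVU]
2. ∠CVE = 66°  [E on ray VU]
3. ∠CEV = 103°  [△CVE]

∠CEV = 103°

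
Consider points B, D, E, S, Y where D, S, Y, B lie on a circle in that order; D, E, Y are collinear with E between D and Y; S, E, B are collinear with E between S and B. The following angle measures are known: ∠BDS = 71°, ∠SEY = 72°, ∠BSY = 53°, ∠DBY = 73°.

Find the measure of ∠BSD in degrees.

1. ∠BDY = 53°  [same arc YB]
2. ∠BYD = 54°  [△DYB]
3. ∠BSD = 54°  [same arc DB]

∠BSD = 54°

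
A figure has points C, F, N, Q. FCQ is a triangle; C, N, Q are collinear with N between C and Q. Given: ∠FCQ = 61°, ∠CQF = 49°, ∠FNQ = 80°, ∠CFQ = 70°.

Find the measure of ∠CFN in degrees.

∠CFN = 19°

1. ∠FCN = 61°  [N on ray CQ]
2. ∠CNF = 100°  [linear pair at N on CQ]
3. ∠CFN = 19°  [△FCN]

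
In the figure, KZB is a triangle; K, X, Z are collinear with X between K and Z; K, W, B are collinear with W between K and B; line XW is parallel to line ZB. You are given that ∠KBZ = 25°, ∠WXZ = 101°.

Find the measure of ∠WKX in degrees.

∠WKX = 76°

1. ∠KWX = 25°  [XW∥ZB, corresponding at W]
2. ∠KXW = 79°  [linear pair at X on KZ]
3. ∠WKX = 76°  [△KXW]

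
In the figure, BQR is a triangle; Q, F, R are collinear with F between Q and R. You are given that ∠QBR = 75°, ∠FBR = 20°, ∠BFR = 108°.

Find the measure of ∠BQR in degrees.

1. ∠BRF = 52°  [△BFR]
2. ∠BRQ = 52°  [F on ray RQ]
3. ∠BQR = 53°  [△BQR]

∠BQR = 53°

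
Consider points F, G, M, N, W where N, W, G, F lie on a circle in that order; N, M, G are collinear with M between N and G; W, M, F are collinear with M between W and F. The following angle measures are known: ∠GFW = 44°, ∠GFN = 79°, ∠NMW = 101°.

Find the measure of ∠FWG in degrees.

∠FWG = 66°

1. ∠GNW = 44°  [same arc WG]
2. ∠GWN = 101°  [cyclic NWGF, opposite ∠W+∠F]
3. ∠GMW = 79°  [linear pair at M on NG]
4. ∠NGW = 35°  [△NWG]
5. ∠FWG = 66°  [△WMG]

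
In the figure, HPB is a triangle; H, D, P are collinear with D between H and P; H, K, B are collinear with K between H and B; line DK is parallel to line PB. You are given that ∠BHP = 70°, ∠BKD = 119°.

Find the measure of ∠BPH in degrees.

1. ∠DHK = 70°  [D on HP, K on HB]
2. ∠DKH = 61°  [linear pair at K on HB]
3. ∠HDK = 49°  [△HDK]
4. ∠BPH = 49°  [DK∥PB, corresponding at D]

∠BPH = 49°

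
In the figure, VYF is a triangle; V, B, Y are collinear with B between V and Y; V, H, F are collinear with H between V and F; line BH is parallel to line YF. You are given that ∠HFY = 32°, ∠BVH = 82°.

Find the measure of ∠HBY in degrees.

1. ∠VFY = 32°  [H on ray FV]
2. ∠FVY = 82°  [B on VY, H on VF]
3. ∠FYV = 66°  [△VYF]
4. ∠HBV = 66°  [BH∥YF, corresponding at B]
5. ∠HBY = 114°  [linear pair at B on VY]

∠HBY = 114°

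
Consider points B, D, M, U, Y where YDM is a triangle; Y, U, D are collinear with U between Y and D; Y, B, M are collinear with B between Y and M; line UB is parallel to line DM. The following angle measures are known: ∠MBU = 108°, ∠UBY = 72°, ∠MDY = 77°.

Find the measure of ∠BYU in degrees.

∠BYU = 31°

1. ∠DMY = 72°  [UB∥DM, corresponding at B]
2. ∠DYM = 31°  [△YDM]
3. ∠BYU = 31°  [U on YD, B on YM]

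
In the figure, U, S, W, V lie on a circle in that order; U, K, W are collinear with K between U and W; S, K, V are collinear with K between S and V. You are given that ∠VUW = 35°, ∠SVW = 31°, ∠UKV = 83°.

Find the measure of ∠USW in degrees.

1. ∠VSW = 35°  [same arc WV]
2. ∠SUW = 31°  [same arc SW]
3. ∠SKW = 83°  [vertical angles at K]
4. ∠SWU = 62°  [△SKW]
5. ∠USW = 87°  [△USW]

∠USW = 87°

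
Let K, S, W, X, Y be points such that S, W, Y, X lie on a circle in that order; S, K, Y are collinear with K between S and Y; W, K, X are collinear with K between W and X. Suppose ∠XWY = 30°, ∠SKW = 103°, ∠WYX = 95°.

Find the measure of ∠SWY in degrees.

∠SWY = 52°

1. ∠WXY = 55°  [△WYX]
2. ∠WKY = 77°  [linear pair at K on SY]
3. ∠WSY = 55°  [same arc WY]
4. ∠SYW = 73°  [△WKY]
5. ∠SWY = 52°  [△SWY]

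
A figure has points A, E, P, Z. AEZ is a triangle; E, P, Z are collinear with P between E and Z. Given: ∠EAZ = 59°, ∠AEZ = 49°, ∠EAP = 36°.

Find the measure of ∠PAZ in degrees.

∠PAZ = 23°

1. ∠AZE = 72°  [△AEZ]
2. ∠AEP = 49°  [P on ray EZ]
3. ∠APE = 95°  [△AEP]
4. ∠AZP = 72°  [P on ray ZE]
5. ∠APZ = 85°  [linear pair at P on EZ]
6. ∠PAZ = 23°  [△APZ]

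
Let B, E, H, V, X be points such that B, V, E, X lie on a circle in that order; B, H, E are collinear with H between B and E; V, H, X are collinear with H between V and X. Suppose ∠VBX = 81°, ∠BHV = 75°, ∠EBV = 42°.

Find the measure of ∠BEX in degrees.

∠BEX = 63°

1. ∠EHX = 75°  [vertical angles at H]
2. ∠EXV = 42°  [same arc VE]
3. ∠BEX = 63°  [△EHX]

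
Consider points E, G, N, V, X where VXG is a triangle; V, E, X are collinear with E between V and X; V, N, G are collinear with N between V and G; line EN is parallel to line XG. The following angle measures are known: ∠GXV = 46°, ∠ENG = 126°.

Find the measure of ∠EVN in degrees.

1. ∠NEV = 46°  [EN∥XG, corresponding at E]
2. ∠ENV = 54°  [linear pair at N on VG]
3. ∠EVN = 80°  [△VEN]

∠EVN = 80°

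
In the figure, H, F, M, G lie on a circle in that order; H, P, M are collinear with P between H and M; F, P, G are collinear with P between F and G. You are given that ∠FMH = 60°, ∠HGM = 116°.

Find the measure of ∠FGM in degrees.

1. ∠HFM = 64°  [cyclic HFMG, opposite ∠F+∠G]
2. ∠FHM = 56°  [△HFM]
3. ∠FGM = 56°  [same arc FM]

∠FGM = 56°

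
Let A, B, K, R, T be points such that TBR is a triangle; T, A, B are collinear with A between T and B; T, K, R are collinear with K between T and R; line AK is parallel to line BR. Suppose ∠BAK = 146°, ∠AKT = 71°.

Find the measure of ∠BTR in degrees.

1. ∠KAT = 34°  [linear pair at A on TB]
2. ∠ATK = 75°  [△TAK]
3. ∠BTR = 75°  [A on TB, K on TR]

∠BTR = 75°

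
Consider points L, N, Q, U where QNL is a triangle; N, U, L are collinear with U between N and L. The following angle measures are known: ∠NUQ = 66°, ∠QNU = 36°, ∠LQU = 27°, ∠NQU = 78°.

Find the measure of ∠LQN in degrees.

1. ∠LUQ = 114°  [linear pair at U on NL]
2. ∠LNQ = 36°  [U on ray NL]
3. ∠QLU = 39°  [△QUL]
4. ∠NLQ = 39°  [U on ray LN]
5. ∠LQN = 105°  [△QNL]

∠LQN = 105°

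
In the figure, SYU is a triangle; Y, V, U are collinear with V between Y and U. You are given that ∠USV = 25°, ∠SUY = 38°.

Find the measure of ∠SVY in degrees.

∠SVY = 63°

1. ∠SUV = 38°  [V on ray UY]
2. ∠SVU = 117°  [△SVU]
3. ∠SVY = 63°  [linear pair at V on YU]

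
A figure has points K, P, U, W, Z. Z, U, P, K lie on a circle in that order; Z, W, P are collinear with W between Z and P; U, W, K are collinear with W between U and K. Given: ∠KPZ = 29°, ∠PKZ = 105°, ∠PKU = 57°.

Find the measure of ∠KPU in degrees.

1. ∠KZP = 46°  [△ZPK]
2. ∠KUP = 46°  [same arc PK]
3. ∠KPU = 77°  [△UPK]

∠KPU = 77°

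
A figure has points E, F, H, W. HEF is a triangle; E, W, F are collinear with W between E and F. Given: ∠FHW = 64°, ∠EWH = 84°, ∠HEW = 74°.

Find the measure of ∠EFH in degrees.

1. ∠FWH = 96°  [linear pair at W on EF]
2. ∠HFW = 20°  [△HWF]
3. ∠EFH = 20°  [W on ray FE]

∠EFH = 20°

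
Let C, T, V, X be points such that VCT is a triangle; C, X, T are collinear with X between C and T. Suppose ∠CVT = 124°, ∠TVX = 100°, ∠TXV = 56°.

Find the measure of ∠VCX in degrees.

1. ∠VTX = 24°  [△VXT]
2. ∠CTV = 24°  [X on ray TC]
3. ∠TCV = 32°  [△VCT]
4. ∠VCX = 32°  [X on ray CT]

∠VCX = 32°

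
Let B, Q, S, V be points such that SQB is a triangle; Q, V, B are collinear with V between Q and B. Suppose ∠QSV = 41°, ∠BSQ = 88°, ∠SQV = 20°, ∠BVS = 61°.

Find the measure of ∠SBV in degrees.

1. ∠BQS = 20°  [V on ray QB]
2. ∠QBS = 72°  [△SQB]
3. ∠SBV = 72°  [V on ray BQ]

∠SBV = 72°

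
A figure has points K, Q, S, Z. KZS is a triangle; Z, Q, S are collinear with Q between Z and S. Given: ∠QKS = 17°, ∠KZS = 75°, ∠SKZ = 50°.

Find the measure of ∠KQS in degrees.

1. ∠KSZ = 55°  [△KZS]
2. ∠KSQ = 55°  [Q on ray SZ]
3. ∠KQS = 108°  [△KQS]

∠KQS = 108°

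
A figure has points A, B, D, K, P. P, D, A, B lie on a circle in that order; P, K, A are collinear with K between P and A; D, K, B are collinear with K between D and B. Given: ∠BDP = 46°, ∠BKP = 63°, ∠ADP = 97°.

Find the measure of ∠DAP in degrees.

1. ∠BAP = 46°  [same arc PB]
2. ∠AKD = 63°  [vertical angles at K]
3. ∠ABP = 83°  [cyclic PDAB, opposite ∠D+∠B]
4. ∠APB = 51°  [△PAB]
5. ∠ADB = 51°  [same arc AB]
6. ∠DAP = 66°  [△DKA]

∠DAP = 66°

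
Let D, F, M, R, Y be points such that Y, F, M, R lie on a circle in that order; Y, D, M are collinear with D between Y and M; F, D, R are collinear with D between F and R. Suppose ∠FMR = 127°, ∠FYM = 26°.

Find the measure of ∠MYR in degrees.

1. ∠FRM = 26°  [same arc FM]
2. ∠MFR = 27°  [△FMR]
3. ∠MYR = 27°  [same arc MR]

∠MYR = 27°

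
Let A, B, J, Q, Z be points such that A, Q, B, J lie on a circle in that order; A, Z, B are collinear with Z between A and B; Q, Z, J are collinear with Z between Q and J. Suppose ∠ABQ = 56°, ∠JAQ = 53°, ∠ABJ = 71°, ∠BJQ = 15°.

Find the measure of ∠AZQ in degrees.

∠AZQ = 94°

1. ∠AJQ = 56°  [same arc AQ]
2. ∠AQJ = 71°  [△AQJ]
3. ∠BAQ = 15°  [same arc QB]
4. ∠AZQ = 94°  [△AZQ]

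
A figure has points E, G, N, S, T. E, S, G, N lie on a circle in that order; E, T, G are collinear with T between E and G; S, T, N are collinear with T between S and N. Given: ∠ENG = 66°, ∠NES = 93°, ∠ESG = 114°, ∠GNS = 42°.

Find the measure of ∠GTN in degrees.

1. ∠NGS = 87°  [cyclic ESGN, opposite ∠E+∠G]
2. ∠GSN = 51°  [△SGN]
3. ∠GEN = 51°  [same arc GN]
4. ∠EGN = 63°  [△EGN]
5. ∠GTN = 75°  [△GTN]

∠GTN = 75°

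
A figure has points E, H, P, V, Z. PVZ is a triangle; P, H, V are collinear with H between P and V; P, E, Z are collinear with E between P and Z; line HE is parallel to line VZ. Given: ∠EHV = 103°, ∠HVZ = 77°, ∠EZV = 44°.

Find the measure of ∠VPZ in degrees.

∠VPZ = 59°

1. ∠PVZ = 77°  [H on ray VP]
2. ∠PZV = 44°  [E on ray ZP]
3. ∠VPZ = 59°  [△PVZ]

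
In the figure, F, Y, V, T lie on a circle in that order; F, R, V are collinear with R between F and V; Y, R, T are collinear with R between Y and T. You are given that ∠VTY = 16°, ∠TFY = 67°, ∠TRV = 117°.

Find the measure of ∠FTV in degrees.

∠FTV = 82°

1. ∠FVT = 47°  [△VRT]
2. ∠TVY = 113°  [cyclic FYVT, opposite ∠F+∠V]
3. ∠TYV = 51°  [△YVT]
4. ∠TFV = 51°  [same arc VT]
5. ∠FTV = 82°  [△FVT]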